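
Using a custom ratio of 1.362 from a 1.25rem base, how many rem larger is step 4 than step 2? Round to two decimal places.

1.98rem

Step 2: 1.25 × 1.362² = 2.3188rem
Step 4: 1.25 × 1.362⁴ = 4.3015rem
Difference: 4.3015 − 2.3188 = 1.9827rem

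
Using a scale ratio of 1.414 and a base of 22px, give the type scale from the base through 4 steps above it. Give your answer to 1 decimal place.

Step 0: 22px
Step 1: 22.0 × 1.414 = 31.1
Step 2: 22.0 × 1.414² = 44.0
Step 3: 22.0 × 1.414³ = 62.2
Step 4: 22.0 × 1.414⁴ = 87.9

22.0px, 31.1px, 44.0px, 62.2px, 87.9px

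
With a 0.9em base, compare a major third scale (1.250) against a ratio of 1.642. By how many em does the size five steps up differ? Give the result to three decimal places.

7.996em

Major third: 0.9 × 1.250⁵ = 2.74658em
At 1.642: 0.9 × 1.642⁵ = 10.74257em
Difference: 10.74257 − 2.74658 = 7.99599em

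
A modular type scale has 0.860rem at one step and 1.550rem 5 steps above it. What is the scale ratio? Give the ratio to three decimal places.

r⁵ = 1.550 / 0.860, so r = (1.550/0.860)^(1/5).
r = 1.8023^(1/5) ≈ 1.1250

1.125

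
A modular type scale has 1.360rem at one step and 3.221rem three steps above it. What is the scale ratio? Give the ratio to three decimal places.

1.333

The ratio satisfies 1.360 × r³ = 3.221, so r = (3.221 / 1.360)^(1/3).
r = 2.3684^(1/3) ≈ 1.3330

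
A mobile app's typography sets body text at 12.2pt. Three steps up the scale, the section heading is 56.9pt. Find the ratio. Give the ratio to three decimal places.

1.671

r³ = 56.9 / 12.2, so r = (56.9/12.2)^(1/3).
r = 4.6639^(1/3) ≈ 1.6708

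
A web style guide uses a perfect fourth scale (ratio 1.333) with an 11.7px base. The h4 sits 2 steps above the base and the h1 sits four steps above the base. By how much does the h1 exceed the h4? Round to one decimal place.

16.2px

Step 2: 11.7 × 1.333² = 20.790px
Step 4: 11.7 × 1.333⁴ = 36.941px
Difference: 36.941 − 20.790 = 16.151px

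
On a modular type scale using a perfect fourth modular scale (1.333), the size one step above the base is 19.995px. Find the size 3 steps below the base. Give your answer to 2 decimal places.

Moving from step +1 to step -3 is 4 steps down, so divide by r⁴.
19.995 ÷ 1.333⁴ = 19.995 ÷ 3.15733 ≈ 6.333

6.33px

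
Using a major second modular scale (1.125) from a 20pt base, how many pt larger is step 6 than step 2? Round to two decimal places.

Step 2: 20.0 × 1.125² = 25.3125pt
Step 6: 20.0 × 1.125⁶ = 40.5457pt
Difference: 40.5457 − 25.3125 = 15.2332pt

15.23pt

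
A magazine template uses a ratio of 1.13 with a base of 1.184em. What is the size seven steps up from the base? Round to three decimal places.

1.184 × 1.13⁷ = 1.184 × 2.35261 ≈ 2.785

2.785em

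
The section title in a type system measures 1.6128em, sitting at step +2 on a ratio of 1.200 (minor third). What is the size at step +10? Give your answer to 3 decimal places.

Moving from step +2 to step +10 is 8 steps up, so multiply by r⁸.
1.6128 × 1.200⁸ = 1.6128 × 4.29982 ≈ 6.935

6.935em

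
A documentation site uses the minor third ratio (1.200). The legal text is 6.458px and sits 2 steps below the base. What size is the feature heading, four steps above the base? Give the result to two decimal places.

19.28px

The gap is 4 − (-2) = 6 steps, so the factor is 1.200^6.
6.458 × 1.200⁶ = 6.458 × 2.98598 ≈ 19.283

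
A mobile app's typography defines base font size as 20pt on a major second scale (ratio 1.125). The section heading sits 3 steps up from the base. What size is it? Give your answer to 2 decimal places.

28.48pt

Each step on a modular scale multiplies by the ratio, so the size n steps from the base is base × ratioⁿ.
20.0 × 1.125³ = 20.0 × 1.42383 ≈ 28.48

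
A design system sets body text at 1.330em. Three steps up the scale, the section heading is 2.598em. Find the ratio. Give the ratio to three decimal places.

1.250

r³ = 2.598 / 1.330, so r = (2.598/1.330)^(1/3).
r = 1.9534^(1/3) ≈ 1.2501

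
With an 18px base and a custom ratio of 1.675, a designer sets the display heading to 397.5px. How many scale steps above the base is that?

6

1.675ⁿ = 397.5 / 18 = 22.0833
n = ln(22.0833) / ln(1.675) = 3.0948 / 0.5158 ≈ 6.00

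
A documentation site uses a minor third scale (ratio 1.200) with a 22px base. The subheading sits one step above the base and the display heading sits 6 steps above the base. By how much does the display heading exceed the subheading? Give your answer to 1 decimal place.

Step 1: 22.0 × 1.200 = 26.400px
Step 6: 22.0 × 1.200⁶ = 65.692px
Difference: 65.692 − 26.400 = 39.292px

39.3px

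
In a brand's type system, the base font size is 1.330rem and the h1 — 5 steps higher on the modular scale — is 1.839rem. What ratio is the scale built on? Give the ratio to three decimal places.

1.067

r⁵ = 1.839 / 1.330, so r = (1.839/1.330)^(1/5).
r = 1.3827^(1/5) ≈ 1.0670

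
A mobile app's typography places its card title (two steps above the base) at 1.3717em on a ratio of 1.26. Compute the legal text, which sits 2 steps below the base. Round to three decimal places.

0.544em

1.3717 ÷ 1.26⁴ = 1.3717 ÷ 2.52047 ≈ 0.544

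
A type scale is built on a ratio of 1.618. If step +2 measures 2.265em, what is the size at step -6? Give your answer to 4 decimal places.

0.0482em

The gap is -6 − (2) = -8 steps, so the factor is 1.618^-8.
2.265 ÷ 1.618⁸ = 2.265 ÷ 46.97082 ≈ 0.0482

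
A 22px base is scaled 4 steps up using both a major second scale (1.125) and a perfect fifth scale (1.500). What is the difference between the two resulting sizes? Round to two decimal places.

Major second: 22.0 × 1.125⁴ = 35.2397px
Perfect fifth: 22.0 × 1.500⁴ = 111.3750px
Difference: 111.3750 − 35.2397 = 76.1353px

76.14px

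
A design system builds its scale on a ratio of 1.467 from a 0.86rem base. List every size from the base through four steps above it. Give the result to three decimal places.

0.860rem, 1.262rem, 1.851rem, 2.715rem, 3.983rem

Step 0: 0.86rem
Step 1: 0.86 × 1.467 = 1.262
Step 2: 0.86 × 1.467² = 1.851
Step 3: 0.86 × 1.467³ = 2.715
Step 4: 0.86 × 1.467⁴ = 3.983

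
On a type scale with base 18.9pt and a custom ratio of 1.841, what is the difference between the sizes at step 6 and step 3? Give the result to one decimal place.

Step 3: 18.9 × 1.841³ = 117.930pt
Step 6: 18.9 × 1.841⁶ = 735.842pt
Difference: 735.842 − 117.930 = 617.912pt

617.9pt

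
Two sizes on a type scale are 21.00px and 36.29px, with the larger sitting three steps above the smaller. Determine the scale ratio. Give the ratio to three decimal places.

The ratio satisfies 21.00 × r³ = 36.29, so r = (36.29 / 21.00)^(1/3).
r = 1.7281^(1/3) ≈ 1.2000

1.200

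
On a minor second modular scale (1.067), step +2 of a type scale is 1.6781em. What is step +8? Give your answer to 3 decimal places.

2.476em

The gap is 8 − (2) = 6 steps, so the factor is 1.067^6.
1.6781 × 1.067⁶ = 1.6781 × 1.47566 ≈ 2.476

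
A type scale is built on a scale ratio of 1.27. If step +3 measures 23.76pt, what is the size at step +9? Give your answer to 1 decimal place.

99.7pt

23.76 × 1.27⁶ = 23.76 × 4.19587 ≈ 99.694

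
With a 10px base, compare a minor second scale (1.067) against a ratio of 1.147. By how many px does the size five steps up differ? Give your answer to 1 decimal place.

Minor second: 10.0 × 1.067⁵ = 13.830px
At 1.147: 10.0 × 1.147⁵ = 19.853px
Difference: 19.853 − 13.830 = 6.023px

6.0px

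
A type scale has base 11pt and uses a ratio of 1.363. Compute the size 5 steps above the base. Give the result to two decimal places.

51.75pt

11.0 × 1.363⁵ = 11.0 × 4.70413 ≈ 51.75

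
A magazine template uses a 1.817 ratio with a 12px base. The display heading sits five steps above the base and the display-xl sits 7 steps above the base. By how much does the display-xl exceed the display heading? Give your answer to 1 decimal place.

547.0px

Step 5: 12.0 × 1.817⁵ = 237.660px
Step 7: 12.0 × 1.817⁷ = 784.631px
Difference: 784.631 − 237.660 = 546.971px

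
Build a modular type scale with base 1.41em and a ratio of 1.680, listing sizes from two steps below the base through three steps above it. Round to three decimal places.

Step -2: 1.41 ÷ 1.680² = 0.500
Step -1: 1.41 ÷ 1.680 = 0.839
Step 0: 1.41em
Step 1: 1.41 × 1.680 = 2.369
Step 2: 1.41 × 1.680² = 3.980
Step 3: 1.41 × 1.680³ = 6.686

0.500em, 0.839em, 1.410em, 2.369em, 3.980em, 6.686em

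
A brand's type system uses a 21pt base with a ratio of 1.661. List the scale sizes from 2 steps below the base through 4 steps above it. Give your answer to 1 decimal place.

7.6pt, 12.6pt, 21.0pt, 34.9pt, 57.9pt, 96.2pt, 159.8pt

Step -2: 21.0 ÷ 1.661² = 7.6
Step -1: 21.0 ÷ 1.661 = 12.6
Step 0: 21pt
Step 1: 21.0 × 1.661 = 34.9
Step 2: 21.0 × 1.661² = 57.9
Step 3: 21.0 × 1.661³ = 96.2
Step 4: 21.0 × 1.661⁴ = 159.8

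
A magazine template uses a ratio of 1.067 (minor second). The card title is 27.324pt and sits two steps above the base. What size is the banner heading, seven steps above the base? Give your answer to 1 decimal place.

37.8pt

Moving from step +2 to step +7 is 5 steps up, so multiply by r⁵.
27.324 × 1.067⁵ = 27.324 × 1.38300 ≈ 37.789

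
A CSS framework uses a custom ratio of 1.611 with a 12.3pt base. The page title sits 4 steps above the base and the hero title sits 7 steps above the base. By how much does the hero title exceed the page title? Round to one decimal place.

Step 4: 12.3 × 1.611⁴ = 82.849pt
Step 7: 12.3 × 1.611⁷ = 346.397pt
Difference: 346.397 − 82.849 = 263.548pt

263.5pt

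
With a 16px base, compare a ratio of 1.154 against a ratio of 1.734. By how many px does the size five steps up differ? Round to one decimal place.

At 1.154: 16.0 × 1.154⁵ = 32.745px
At 1.734: 16.0 × 1.734⁵ = 250.822px
Difference: 250.822 − 32.745 = 218.077px

218.1px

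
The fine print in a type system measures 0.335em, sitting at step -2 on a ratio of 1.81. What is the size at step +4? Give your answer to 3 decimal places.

11.779em

Moving from step -2 to step +4 is 6 steps up, so multiply by r⁶.
0.335 × 1.81⁶ = 0.335 × 35.16183 ≈ 11.779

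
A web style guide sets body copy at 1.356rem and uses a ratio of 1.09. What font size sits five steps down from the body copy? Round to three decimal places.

A modular type scale is a geometric sequence: sizeₙ = base × rⁿ.
1.356 ÷ 1.09⁵ = 1.356 ÷ 1.53862 ≈ 0.881

0.881rem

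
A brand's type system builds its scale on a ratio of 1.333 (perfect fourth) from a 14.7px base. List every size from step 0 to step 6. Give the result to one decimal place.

Step 0: 14.7px
Step 1: 14.7 × 1.333 = 19.6
Step 2: 14.7 × 1.333² = 26.1
Step 3: 14.7 × 1.333³ = 34.8
Step 4: 14.7 × 1.333⁴ = 46.4
Step 5: 14.7 × 1.333⁵ = 61.9
Step 6: 14.7 × 1.333⁶ = 82.5

14.7px, 19.6px, 26.1px, 34.8px, 46.4px, 61.9px, 82.5px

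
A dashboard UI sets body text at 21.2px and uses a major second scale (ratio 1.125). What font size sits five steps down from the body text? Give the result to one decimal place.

11.8px

Each step on a modular scale multiplies by the ratio, so the size n steps from the base is base × ratioⁿ.
21.2 ÷ 1.125⁵ = 21.2 ÷ 1.80203 ≈ 11.76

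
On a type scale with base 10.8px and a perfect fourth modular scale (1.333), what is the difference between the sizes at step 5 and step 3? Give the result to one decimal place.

19.9px

Step 3: 10.8 × 1.333³ = 25.581px
Step 5: 10.8 × 1.333⁵ = 45.454px
Difference: 45.454 − 25.581 = 19.873px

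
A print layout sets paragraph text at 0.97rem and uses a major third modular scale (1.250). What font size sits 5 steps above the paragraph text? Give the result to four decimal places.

Every step multiplies by the scale ratio.
0.97 × 1.250⁵ = 0.97 × 3.05176 ≈ 2.9602

2.9602rem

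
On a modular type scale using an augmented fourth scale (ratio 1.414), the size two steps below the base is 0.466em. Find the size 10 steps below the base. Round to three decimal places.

The gap is -10 − (-2) = -8 steps, so the factor is 1.414^-8.
0.466 ÷ 1.414⁸ = 0.466 ÷ 15.98068 ≈ 0.029

0.029em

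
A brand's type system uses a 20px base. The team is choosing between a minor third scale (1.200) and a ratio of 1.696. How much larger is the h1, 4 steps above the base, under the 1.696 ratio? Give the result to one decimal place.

124.0px

Minor third: 20.0 × 1.200⁴ = 41.472px
At 1.696: 20.0 × 1.696⁴ = 165.475px
Difference: 165.475 − 41.472 = 124.003px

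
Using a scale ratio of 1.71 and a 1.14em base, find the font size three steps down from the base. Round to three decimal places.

1.14 ÷ 1.71³ = 1.14 ÷ 5.00021 ≈ 0.228

0.228em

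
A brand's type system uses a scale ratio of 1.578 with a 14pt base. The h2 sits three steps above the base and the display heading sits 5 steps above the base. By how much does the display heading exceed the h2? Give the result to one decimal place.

82.0pt

Step 3: 14.0 × 1.578³ = 55.011pt
Step 5: 14.0 × 1.578⁵ = 136.982pt
Difference: 136.982 − 55.011 = 81.971pt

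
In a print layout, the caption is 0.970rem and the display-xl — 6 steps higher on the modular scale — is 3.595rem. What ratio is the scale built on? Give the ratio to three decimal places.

The ratio satisfies 0.970 × r⁶ = 3.595, so r = (3.595 / 0.970)^(1/6).
r = 3.7062^(1/6) ≈ 1.2440

1.244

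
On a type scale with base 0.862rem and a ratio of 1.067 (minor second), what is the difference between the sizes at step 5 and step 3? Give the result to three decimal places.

0.145rem

Step 3: 0.862 × 1.067³ = 1.04713rem
Step 5: 0.862 × 1.067⁵ = 1.19215rem
Difference: 1.19215 − 1.04713 = 0.14502rem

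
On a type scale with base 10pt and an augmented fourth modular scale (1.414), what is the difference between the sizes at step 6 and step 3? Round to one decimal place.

51.7pt

Step 3: 10.0 × 1.414³ = 28.271pt
Step 6: 10.0 × 1.414⁶ = 79.928pt
Difference: 79.928 − 28.271 = 51.657pt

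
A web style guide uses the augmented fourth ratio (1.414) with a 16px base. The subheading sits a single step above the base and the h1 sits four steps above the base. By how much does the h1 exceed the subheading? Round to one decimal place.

Step 1: 16.0 × 1.414 = 22.624px
Step 4: 16.0 × 1.414⁴ = 63.961px
Difference: 63.961 − 22.624 = 41.337px

41.3px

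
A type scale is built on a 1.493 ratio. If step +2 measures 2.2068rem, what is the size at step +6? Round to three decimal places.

The gap is 6 − (2) = 4 steps, so the factor is 1.493^4.
2.2068 × 1.493⁴ = 2.2068 × 4.96866 ≈ 10.965

10.965rem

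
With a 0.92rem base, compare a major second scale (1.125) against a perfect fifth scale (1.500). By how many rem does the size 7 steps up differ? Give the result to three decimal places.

13.621rem

Major second: 0.92 × 1.125⁷ = 2.09824rem
Perfect fifth: 0.92 × 1.500⁷ = 15.71906rem
Difference: 15.71906 − 2.09824 = 13.62082rem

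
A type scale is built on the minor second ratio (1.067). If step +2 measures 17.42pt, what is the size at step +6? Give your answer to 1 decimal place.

17.42 × 1.067⁴ = 17.42 × 1.29616 ≈ 22.579

22.6pt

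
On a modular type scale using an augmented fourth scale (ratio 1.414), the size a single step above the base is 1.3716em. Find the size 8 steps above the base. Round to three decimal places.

1.3716 × 1.414⁷ = 1.3716 × 11.30175 ≈ 15.501

15.501em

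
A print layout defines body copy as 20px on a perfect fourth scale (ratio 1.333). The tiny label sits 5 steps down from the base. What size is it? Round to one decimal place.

20.0 ÷ 1.333⁵ = 20.0 ÷ 4.20873 ≈ 4.75

4.8px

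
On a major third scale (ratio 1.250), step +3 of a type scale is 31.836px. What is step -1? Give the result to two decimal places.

13.04px

31.836 ÷ 1.250⁴ = 31.836 ÷ 2.44141 ≈ 13.040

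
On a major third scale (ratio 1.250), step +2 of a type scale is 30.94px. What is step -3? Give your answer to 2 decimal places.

10.14px

Moving from step +2 to step -3 is 5 steps down, so divide by r⁵.
30.94 ÷ 1.250⁵ = 30.94 ÷ 3.05176 ≈ 10.138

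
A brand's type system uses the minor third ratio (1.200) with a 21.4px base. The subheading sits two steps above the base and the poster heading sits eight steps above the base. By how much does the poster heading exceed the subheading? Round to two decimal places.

Step 2: 21.4 × 1.200² = 30.8160px
Step 8: 21.4 × 1.200⁸ = 92.0161px
Difference: 92.0161 − 30.8160 = 61.2001px

61.20px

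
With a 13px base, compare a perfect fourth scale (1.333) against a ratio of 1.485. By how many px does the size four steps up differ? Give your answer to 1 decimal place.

22.2px

Perfect fourth: 13.0 × 1.333⁴ = 41.045px
At 1.485: 13.0 × 1.485⁴ = 63.219px
Difference: 63.219 − 41.045 = 22.174px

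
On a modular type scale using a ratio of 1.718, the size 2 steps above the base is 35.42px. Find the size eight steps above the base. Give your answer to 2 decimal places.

910.73px

35.42 × 1.718⁶ = 35.42 × 25.71218 ≈ 910.726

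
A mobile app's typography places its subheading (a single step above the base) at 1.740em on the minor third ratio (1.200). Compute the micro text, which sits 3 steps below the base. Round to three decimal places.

The gap is -3 − (1) = -4 steps, so the factor is 1.200^-4.
1.740 ÷ 1.200⁴ = 1.740 ÷ 2.07360 ≈ 0.839

0.839em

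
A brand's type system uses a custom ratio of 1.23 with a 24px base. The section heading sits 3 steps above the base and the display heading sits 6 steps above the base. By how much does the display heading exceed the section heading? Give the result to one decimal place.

Step 3: 24.0 × 1.23³ = 44.661px
Step 6: 24.0 × 1.23⁶ = 83.108px
Difference: 83.108 − 44.661 = 38.447px

38.4px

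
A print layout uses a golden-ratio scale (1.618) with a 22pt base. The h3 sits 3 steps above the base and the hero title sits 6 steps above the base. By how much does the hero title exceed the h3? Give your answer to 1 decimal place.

Step 3: 22.0 × 1.618³ = 93.188pt
Step 6: 22.0 × 1.618⁶ = 394.724pt
Difference: 394.724 − 93.188 = 301.536pt

301.5pt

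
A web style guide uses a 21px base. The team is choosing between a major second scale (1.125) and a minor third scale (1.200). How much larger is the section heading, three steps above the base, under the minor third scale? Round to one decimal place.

Major second: 21.0 × 1.125³ = 29.900px
Minor third: 21.0 × 1.200³ = 36.288px
Difference: 36.288 − 29.900 = 6.388px

6.4px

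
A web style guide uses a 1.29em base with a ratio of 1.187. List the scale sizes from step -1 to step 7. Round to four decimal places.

Step -1: 1.29 ÷ 1.187 = 1.0868
Step 0: 1.29em
Step 1: 1.29 × 1.187 = 1.5312
Step 2: 1.29 × 1.187² = 1.8176
Step 3: 1.29 × 1.187³ = 2.1575
Step 4: 1.29 × 1.187⁴ = 2.5609
Step 5: 1.29 × 1.187⁵ = 3.0398
Step 6: 1.29 × 1.187⁶ = 3.6082
Step 7: 1.29 × 1.187⁷ = 4.2830

1.0868em, 1.2900em, 1.5312em, 1.8176em, 2.1575em, 2.5609em, 3.0398em, 3.6082em, 4.2830em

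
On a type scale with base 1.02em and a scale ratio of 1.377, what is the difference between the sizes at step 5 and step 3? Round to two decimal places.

2.39em

Step 3: 1.02 × 1.377³ = 2.6632em
Step 5: 1.02 × 1.377⁵ = 5.0497em
Difference: 5.0497 − 2.6632 = 2.3865em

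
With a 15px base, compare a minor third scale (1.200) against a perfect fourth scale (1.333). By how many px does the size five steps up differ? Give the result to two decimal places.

25.81px

Minor third: 15.0 × 1.200⁵ = 37.3248px
Perfect fourth: 15.0 × 1.333⁵ = 63.1309px
Difference: 63.1309 − 37.3248 = 25.8061px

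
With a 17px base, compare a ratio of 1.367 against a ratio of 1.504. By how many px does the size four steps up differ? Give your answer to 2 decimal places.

At 1.367: 17.0 × 1.367⁴ = 59.3640px
At 1.504: 17.0 × 1.504⁴ = 86.9842px
Difference: 86.9842 − 59.3640 = 27.6202px

27.62px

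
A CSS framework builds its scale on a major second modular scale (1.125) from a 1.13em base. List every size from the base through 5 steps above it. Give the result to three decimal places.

Step 0: 1.13em
Step 1: 1.13 × 1.125 = 1.271
Step 2: 1.13 × 1.125² = 1.430
Step 3: 1.13 × 1.125³ = 1.609
Step 4: 1.13 × 1.125⁴ = 1.810
Step 5: 1.13 × 1.125⁵ = 2.036

1.130em, 1.271em, 1.430em, 1.609em, 1.810em, 2.036em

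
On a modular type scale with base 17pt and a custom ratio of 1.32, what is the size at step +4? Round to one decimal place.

Every step multiplies by the scale ratio.
17.0 × 1.32⁴ = 17.0 × 3.03596 ≈ 51.61

51.6pt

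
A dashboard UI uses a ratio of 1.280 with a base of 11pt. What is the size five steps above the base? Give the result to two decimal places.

A modular type scale is a geometric sequence: sizeₙ = base × rⁿ.
11.0 × 1.280⁵ = 11.0 × 3.43597 ≈ 37.80

37.80pt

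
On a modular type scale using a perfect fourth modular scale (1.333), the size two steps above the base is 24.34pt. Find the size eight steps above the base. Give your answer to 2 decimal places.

24.34 × 1.333⁶ = 24.34 × 5.61023 ≈ 136.553

136.55pt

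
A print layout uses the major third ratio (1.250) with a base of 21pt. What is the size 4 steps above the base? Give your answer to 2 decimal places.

51.27pt

Each step on a modular scale multiplies by the ratio, so the size n steps from the base is base × ratioⁿ.
21.0 × 1.250⁴ = 21.0 × 2.44141 ≈ 51.27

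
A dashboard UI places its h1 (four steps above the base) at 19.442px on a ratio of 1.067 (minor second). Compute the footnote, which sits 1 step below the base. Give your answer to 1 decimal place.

Moving from step +4 to step -1 is 5 steps down, so divide by r⁵.
19.442 ÷ 1.067⁵ = 19.442 ÷ 1.38300 ≈ 14.058

14.1px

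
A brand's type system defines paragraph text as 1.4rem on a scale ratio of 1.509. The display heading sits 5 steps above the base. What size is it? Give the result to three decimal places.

A modular type scale is a geometric sequence: sizeₙ = base × rⁿ.
1.4 × 1.509⁵ = 1.4 × 7.82431 ≈ 10.954

10.954rem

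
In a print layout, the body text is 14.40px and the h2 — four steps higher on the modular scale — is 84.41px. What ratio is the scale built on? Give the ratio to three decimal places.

r⁴ = 84.41 / 14.40, so r = (84.41/14.40)^(1/4).
r = 5.8618^(1/4) ≈ 1.5560

1.556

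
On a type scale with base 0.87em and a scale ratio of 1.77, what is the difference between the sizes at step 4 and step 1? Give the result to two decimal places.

Step 1: 0.87 × 1.77 = 1.5399em
Step 4: 0.87 × 1.77⁴ = 8.5391em
Difference: 8.5391 − 1.5399 = 6.9992em

7.00em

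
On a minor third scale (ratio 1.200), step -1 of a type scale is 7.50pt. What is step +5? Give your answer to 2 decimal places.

22.39pt

7.50 × 1.200⁶ = 7.50 × 2.98598 ≈ 22.395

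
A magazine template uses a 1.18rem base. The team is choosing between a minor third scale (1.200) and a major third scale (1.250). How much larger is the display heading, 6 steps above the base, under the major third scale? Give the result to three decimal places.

0.978rem

Minor third: 1.18 × 1.200⁶ = 3.52346rem
Major third: 1.18 × 1.250⁶ = 4.50134rem
Difference: 4.50134 − 3.52346 = 0.97788rem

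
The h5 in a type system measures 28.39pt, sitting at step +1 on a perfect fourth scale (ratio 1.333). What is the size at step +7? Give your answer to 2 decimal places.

28.39 × 1.333⁶ = 28.39 × 5.61023 ≈ 159.275

159.27pt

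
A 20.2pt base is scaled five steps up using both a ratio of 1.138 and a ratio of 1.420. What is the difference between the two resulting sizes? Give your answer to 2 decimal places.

78.07pt

At 1.138: 20.2 × 1.138⁵ = 38.5534pt
At 1.420: 20.2 × 1.420⁵ = 116.6254pt
Difference: 116.6254 − 38.5534 = 78.0720pt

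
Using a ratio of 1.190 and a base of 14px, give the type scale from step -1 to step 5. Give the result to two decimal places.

Step -1: 14.0 ÷ 1.190 = 11.76
Step 0: 14px
Step 1: 14.0 × 1.190 = 16.66
Step 2: 14.0 × 1.190² = 19.83
Step 3: 14.0 × 1.190³ = 23.59
Step 4: 14.0 × 1.190⁴ = 28.07
Step 5: 14.0 × 1.190⁵ = 33.41

11.76px, 14.00px, 16.66px, 19.83px, 23.59px, 28.07px, 33.41px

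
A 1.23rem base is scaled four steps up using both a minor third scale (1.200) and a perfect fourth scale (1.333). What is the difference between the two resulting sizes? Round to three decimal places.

Minor third: 1.23 × 1.200⁴ = 2.55053rem
Perfect fourth: 1.23 × 1.333⁴ = 3.88352rem
Difference: 3.88352 − 2.55053 = 1.33299rem

1.333rem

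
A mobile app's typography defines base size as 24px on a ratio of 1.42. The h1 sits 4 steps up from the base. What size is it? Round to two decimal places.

97.58px

24.0 × 1.42⁴ = 24.0 × 4.06587 ≈ 97.58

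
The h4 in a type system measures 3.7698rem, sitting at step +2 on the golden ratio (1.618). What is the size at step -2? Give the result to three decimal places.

3.7698 ÷ 1.618⁴ = 3.7698 ÷ 6.85353 ≈ 0.550

0.550rem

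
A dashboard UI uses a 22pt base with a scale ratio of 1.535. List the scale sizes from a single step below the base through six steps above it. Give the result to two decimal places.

14.33pt, 22.00pt, 33.77pt, 51.84pt, 79.57pt, 122.14pt, 187.48pt, 287.79pt

Step -1: 22.0 ÷ 1.535 = 14.33
Step 0: 22pt
Step 1: 22.0 × 1.535 = 33.77
Step 2: 22.0 × 1.535² = 51.84
Step 3: 22.0 × 1.535³ = 79.57
Step 4: 22.0 × 1.535⁴ = 122.14
Step 5: 22.0 × 1.535⁵ = 187.48
Step 6: 22.0 × 1.535⁶ = 287.79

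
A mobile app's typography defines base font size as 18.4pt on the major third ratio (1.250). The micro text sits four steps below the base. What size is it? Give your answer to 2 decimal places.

Every step multiplies by the scale ratio.
18.4 ÷ 1.250⁴ = 18.4 ÷ 2.44141 ≈ 7.54

7.54pt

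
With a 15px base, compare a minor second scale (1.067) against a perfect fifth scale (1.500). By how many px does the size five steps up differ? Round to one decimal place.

Minor second: 15.0 × 1.067⁵ = 20.745px
Perfect fifth: 15.0 × 1.500⁵ = 113.906px
Difference: 113.906 − 20.745 = 93.161px

93.2px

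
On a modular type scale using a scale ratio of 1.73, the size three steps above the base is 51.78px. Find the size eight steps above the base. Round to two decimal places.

51.78 × 1.73⁵ = 51.78 × 15.49639 ≈ 802.403

802.40px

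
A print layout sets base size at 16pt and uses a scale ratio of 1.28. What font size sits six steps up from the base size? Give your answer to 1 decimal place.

70.4pt

A modular type scale is a geometric sequence: sizeₙ = base × rⁿ.
16.0 × 1.28⁶ = 16.0 × 4.39805 ≈ 70.37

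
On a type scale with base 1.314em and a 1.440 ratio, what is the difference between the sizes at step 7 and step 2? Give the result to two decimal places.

Step 2: 1.314 × 1.440² = 2.7247em
Step 7: 1.314 × 1.440⁷ = 16.8707em
Difference: 16.8707 − 2.7247 = 14.1460em

14.15em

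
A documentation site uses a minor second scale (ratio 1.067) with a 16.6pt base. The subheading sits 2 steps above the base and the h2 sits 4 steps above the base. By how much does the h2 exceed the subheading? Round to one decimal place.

2.6pt

Step 2: 16.6 × 1.067² = 18.899pt
Step 4: 16.6 × 1.067⁴ = 21.516pt
Difference: 21.516 − 18.899 = 2.617pt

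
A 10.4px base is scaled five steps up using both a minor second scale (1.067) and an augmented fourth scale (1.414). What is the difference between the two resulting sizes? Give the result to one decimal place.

44.4px

Minor second: 10.4 × 1.067⁵ = 14.383px
Augmented fourth: 10.4 × 1.414⁵ = 58.787px
Difference: 58.787 − 14.383 = 44.404px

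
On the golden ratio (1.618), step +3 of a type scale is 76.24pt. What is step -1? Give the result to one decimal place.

11.1pt

76.24 ÷ 1.618⁴ = 76.24 ÷ 6.85353 ≈ 11.124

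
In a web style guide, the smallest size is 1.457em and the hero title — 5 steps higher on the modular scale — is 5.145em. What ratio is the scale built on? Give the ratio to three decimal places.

r⁵ = 5.145 / 1.457, so r = (5.145/1.457)^(1/5).
r = 3.5312^(1/5) ≈ 1.2870

1.287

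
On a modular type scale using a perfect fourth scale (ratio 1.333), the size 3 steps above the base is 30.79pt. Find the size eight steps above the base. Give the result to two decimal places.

129.59pt

30.79 × 1.333⁵ = 30.79 × 4.20873 ≈ 129.587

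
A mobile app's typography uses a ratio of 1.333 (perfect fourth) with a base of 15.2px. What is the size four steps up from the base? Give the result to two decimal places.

Each step on a modular scale multiplies by the ratio, so the size n steps from the base is base × ratioⁿ.
15.2 × 1.333⁴ = 15.2 × 3.15733 ≈ 47.99

47.99px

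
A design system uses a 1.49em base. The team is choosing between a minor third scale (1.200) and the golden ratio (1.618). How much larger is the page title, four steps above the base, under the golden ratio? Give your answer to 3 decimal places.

7.122em

Minor third: 1.49 × 1.200⁴ = 3.08966em
Golden ratio: 1.49 × 1.618⁴ = 10.21175em
Difference: 10.21175 − 3.08966 = 7.12209em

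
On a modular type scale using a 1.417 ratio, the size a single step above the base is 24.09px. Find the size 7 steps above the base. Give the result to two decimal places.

24.09 × 1.417⁶ = 24.09 × 8.09504 ≈ 195.010

195.01px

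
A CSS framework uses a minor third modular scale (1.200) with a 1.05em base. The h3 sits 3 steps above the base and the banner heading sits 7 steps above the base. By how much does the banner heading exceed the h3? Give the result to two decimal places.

1.95em

Step 3: 1.05 × 1.200³ = 1.8144em
Step 7: 1.05 × 1.200⁷ = 3.7623em
Difference: 3.7623 − 1.8144 = 1.9479em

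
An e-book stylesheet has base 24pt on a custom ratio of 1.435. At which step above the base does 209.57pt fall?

6

1.435ⁿ = 209.57 / 24 = 8.7321
n = ln(8.7321) / ln(1.435) = 2.1670 / 0.3612 ≈ 6.00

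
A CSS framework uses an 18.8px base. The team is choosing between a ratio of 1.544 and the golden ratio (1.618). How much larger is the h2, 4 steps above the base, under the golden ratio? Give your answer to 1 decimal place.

At 1.544: 18.8 × 1.544⁴ = 106.843px
Golden ratio: 18.8 × 1.618⁴ = 128.846px
Difference: 128.846 − 106.843 = 22.003px

22.0px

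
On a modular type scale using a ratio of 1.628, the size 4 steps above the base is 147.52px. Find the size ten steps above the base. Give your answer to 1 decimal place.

2746.5px

147.52 × 1.628⁶ = 147.52 × 18.61772 ≈ 2746.485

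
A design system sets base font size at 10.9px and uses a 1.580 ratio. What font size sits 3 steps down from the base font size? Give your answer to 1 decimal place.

10.9 ÷ 1.580³ = 10.9 ÷ 3.94431 ≈ 2.76

2.8px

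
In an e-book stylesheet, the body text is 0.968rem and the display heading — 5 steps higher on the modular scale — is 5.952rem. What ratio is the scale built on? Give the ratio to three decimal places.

1.438

The ratio satisfies 0.968 × r⁵ = 5.952, so r = (5.952 / 0.968)^(1/5).
r = 6.1488^(1/5) ≈ 1.4380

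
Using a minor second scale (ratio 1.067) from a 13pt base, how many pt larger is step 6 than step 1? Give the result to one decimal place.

Step 1: 13.0 × 1.067 = 13.871pt
Step 6: 13.0 × 1.067⁶ = 19.184pt
Difference: 19.184 − 13.871 = 5.313pt

5.3pt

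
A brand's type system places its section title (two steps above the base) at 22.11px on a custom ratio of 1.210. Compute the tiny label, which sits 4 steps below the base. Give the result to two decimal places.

7.04px

22.11 ÷ 1.210⁶ = 22.11 ÷ 3.13843 ≈ 7.045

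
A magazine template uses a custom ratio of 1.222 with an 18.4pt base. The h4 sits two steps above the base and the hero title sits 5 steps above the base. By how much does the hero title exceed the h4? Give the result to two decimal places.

Step 2: 18.4 × 1.222² = 27.4764pt
Step 5: 18.4 × 1.222⁵ = 50.1388pt
Difference: 50.1388 − 27.4764 = 22.6624pt

22.66pt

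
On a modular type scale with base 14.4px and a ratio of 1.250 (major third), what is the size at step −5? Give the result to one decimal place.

Each step on a modular scale multiplies by the ratio, so the size n steps from the base is base × ratioⁿ.
14.4 ÷ 1.250⁵ = 14.4 ÷ 3.05176 ≈ 4.72

4.7px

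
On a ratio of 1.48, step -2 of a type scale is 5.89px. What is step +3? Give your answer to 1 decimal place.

Moving from step -2 to step +3 is 5 steps up, so multiply by r⁵.
5.89 × 1.48⁵ = 5.89 × 7.10082 ≈ 41.824

41.8px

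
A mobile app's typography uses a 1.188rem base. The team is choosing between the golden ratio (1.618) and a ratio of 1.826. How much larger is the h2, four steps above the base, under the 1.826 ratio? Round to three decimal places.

Golden ratio: 1.188 × 1.618⁴ = 8.14199rem
At 1.826: 1.188 × 1.826⁴ = 13.20747rem
Difference: 13.20747 − 8.14199 = 5.06548rem

5.065rem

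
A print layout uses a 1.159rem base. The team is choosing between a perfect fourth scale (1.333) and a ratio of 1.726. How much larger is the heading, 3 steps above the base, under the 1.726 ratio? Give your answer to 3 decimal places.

3.214rem

Perfect fourth: 1.159 × 1.333³ = 2.74520rem
At 1.726: 1.159 × 1.726³ = 5.95944rem
Difference: 5.95944 − 2.74520 = 3.21424rem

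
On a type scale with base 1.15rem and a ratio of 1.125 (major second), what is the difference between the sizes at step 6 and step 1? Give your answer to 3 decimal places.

Step 1: 1.15 × 1.125 = 1.29375rem
Step 6: 1.15 × 1.125⁶ = 2.33138rem
Difference: 2.33138 − 1.29375 = 1.03763rem

1.038rem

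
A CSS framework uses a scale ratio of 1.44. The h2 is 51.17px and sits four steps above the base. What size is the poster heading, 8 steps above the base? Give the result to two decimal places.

220.02px

Moving from step +4 to step +8 is 4 steps up, so multiply by r⁴.
51.17 × 1.44⁴ = 51.17 × 4.29982 ≈ 220.022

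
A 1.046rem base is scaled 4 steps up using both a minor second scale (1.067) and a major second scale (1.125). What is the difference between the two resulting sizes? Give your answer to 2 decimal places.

Minor second: 1.046 × 1.067⁴ = 1.3558rem
Major second: 1.046 × 1.125⁴ = 1.6755rem
Difference: 1.6755 − 1.3558 = 0.3197rem

0.32rem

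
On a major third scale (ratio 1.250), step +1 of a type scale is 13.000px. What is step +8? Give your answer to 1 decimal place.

13.000 × 1.250⁷ = 13.000 × 4.76837 ≈ 61.989

62.0px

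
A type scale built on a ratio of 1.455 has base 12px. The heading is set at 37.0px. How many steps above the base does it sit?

1.455ⁿ = 37.0 / 12 = 3.0833
n = ln(3.0833) / ln(1.455) = 1.1260 / 0.3750 ≈ 3.00

3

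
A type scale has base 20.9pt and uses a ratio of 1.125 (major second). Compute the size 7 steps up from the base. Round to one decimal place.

20.9 × 1.125⁷ = 20.9 × 2.28070 ≈ 47.67

47.7pt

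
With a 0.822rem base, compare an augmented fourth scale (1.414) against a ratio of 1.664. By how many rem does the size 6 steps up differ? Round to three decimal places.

Augmented fourth: 0.822 × 1.414⁶ = 6.57004rem
At 1.664: 0.822 × 1.664⁶ = 17.44985rem
Difference: 17.44985 − 6.57004 = 10.87981rem

10.880rem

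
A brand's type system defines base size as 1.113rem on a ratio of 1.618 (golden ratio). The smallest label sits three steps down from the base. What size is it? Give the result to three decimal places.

Every step multiplies by the scale ratio.
1.113 ÷ 1.618³ = 1.113 ÷ 4.23580 ≈ 0.263

0.263rem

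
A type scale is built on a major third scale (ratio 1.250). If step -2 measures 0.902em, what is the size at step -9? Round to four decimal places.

0.902 ÷ 1.250⁷ = 0.902 ÷ 4.76837 ≈ 0.1892

0.1892em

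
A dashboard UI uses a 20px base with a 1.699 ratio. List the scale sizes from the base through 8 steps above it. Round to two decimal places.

20.00px, 33.98px, 57.73px, 98.09px, 166.65px, 283.14px, 481.05px, 817.30px, 1388.60px

Step 0: 20px
Step 1: 20.0 × 1.699 = 33.98
Step 2: 20.0 × 1.699² = 57.73
Step 3: 20.0 × 1.699³ = 98.09
Step 4: 20.0 × 1.699⁴ = 166.65
Step 5: 20.0 × 1.699⁵ = 283.14
Step 6: 20.0 × 1.699⁶ = 481.05
Step 7: 20.0 × 1.699⁷ = 817.30
Step 8: 20.0 × 1.699⁸ = 1388.60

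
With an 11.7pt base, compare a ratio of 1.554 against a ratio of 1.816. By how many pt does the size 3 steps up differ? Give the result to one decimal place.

26.2pt

At 1.554: 11.7 × 1.554³ = 43.908pt
At 1.816: 11.7 × 1.816³ = 70.070pt
Difference: 70.070 − 43.908 = 26.162pt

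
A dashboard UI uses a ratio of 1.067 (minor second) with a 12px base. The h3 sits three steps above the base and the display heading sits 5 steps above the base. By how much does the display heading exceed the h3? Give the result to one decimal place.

2.0px

Step 3: 12.0 × 1.067³ = 14.577px
Step 5: 12.0 × 1.067⁵ = 16.596px
Difference: 16.596 − 14.577 = 2.019px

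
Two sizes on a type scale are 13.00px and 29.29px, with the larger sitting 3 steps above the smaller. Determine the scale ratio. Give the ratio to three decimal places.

1.311

r³ = 29.29 / 13.00, so r = (29.29/13.00)^(1/3).
r = 2.2531^(1/3) ≈ 1.3110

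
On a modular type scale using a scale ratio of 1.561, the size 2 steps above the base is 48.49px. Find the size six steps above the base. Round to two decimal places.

48.49 × 1.561⁴ = 48.49 × 5.93761 ≈ 287.915

287.91px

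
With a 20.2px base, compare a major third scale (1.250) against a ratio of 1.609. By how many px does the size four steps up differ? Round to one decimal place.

86.1px

Major third: 20.2 × 1.250⁴ = 49.316px
At 1.609: 20.2 × 1.609⁴ = 135.387px
Difference: 135.387 − 49.316 = 86.071px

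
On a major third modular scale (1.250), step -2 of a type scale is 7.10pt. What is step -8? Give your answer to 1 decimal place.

1.9pt

The gap is -8 − (-2) = -6 steps, so the factor is 1.250^-6.
7.10 ÷ 1.250⁶ = 7.10 ÷ 3.81470 ≈ 1.861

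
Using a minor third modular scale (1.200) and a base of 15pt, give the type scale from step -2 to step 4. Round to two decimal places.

10.42pt, 12.50pt, 15.00pt, 18.00pt, 21.60pt, 25.92pt, 31.10pt

Step -2: 15.0 ÷ 1.200² = 10.42
Step -1: 15.0 ÷ 1.200 = 12.50
Step 0: 15pt
Step 1: 15.0 × 1.200 = 18.00
Step 2: 15.0 × 1.200² = 21.60
Step 3: 15.0 × 1.200³ = 25.92
Step 4: 15.0 × 1.200⁴ = 31.10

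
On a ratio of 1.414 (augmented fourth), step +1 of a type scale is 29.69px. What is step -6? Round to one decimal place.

2.6px

Moving from step +1 to step -6 is 7 steps down, so divide by r⁷.
29.69 ÷ 1.414⁷ = 29.69 ÷ 11.30175 ≈ 2.627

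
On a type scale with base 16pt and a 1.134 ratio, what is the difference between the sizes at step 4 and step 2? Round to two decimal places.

Step 2: 16.0 × 1.134² = 20.5753pt
Step 4: 16.0 × 1.134⁴ = 26.4589pt
Difference: 26.4589 − 20.5753 = 5.8836pt

5.88pt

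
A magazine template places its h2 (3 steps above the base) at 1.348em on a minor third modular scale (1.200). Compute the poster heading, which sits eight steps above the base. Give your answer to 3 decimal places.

1.348 × 1.200⁵ = 1.348 × 2.48832 ≈ 3.354

3.354em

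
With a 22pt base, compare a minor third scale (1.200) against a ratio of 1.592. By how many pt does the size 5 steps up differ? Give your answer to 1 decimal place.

170.2pt

Minor third: 22.0 × 1.200⁵ = 54.743pt
At 1.592: 22.0 × 1.592⁵ = 224.977pt
Difference: 224.977 − 54.743 = 170.234pt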